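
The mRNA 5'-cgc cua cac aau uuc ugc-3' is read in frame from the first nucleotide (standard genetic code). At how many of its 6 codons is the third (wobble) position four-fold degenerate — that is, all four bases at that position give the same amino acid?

Codon 1 CGC (Arg): third position 4-fold.
Codon 2 CUA (Leu): third position 4-fold.
Codon 3 CAC (His): third position 2-fold.
Codon 4 AAU (Asn): third position 2-fold.
Codon 5 UUC (Phe): third position 2-fold.
Codon 6 UGC (Cys): third position 2-fold.
Four-fold degenerate third positions: 2.

2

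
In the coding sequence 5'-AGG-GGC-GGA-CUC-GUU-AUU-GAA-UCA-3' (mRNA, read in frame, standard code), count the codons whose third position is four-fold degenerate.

Codon 1 AGG (Arg): third position 2-fold.
Codon 2 GGC (Gly): third position 4-fold.
Codon 3 GGA (Gly): third position 4-fold.
Codon 4 CUC (Leu): third position 4-fold.
Codon 5 GUU (Val): third position 4-fold.
Codon 6 AUU (Ile): third position 3-fold.
Codon 7 GAA (Glu): third position 2-fold.
Codon 8 UCA (Ser): third position 4-fold.
Four-fold degenerate third positions: 5.

5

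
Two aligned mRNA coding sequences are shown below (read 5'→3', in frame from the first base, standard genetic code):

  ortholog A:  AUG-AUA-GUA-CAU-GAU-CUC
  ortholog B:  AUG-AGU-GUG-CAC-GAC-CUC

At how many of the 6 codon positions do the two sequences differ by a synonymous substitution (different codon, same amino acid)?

Codon 1: AUG Met / AUG Met — identical.
Codon 2: AUA Ile / AGU Ser — nonsynonymous.
Codon 3: GUA Val / GUG Val — synonymous.
Codon 4: CAU His / CAC His — synonymous.
Codon 5: GAU Asp / GAC Asp — synonymous.
Codon 6: CUC Leu / CUC Leu — identical.
Synonymous differences: 3.

3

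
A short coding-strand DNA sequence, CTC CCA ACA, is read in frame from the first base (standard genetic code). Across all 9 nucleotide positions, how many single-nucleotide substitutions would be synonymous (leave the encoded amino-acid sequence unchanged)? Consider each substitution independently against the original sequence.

9

Codon 1 (CTC, Leu): 3 synonymous substitutions.
Codon 2 (CCA, Pro): 3 synonymous substitutions.
Codon 3 (ACA, Thr): 3 synonymous substitutions.
Total: 3 + 3 + 3 = 9.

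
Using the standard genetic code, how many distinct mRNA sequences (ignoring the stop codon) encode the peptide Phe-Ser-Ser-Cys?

144

Phe: 2 codons.
Ser: 6 codons.
Ser: 6 codons.
Cys: 2 codons.
2 × 6 × 6 × 2 = 144.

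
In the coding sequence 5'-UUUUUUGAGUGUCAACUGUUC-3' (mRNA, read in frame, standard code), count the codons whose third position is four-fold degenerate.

Codon 1 UUU (Phe): third position 2-fold.
Codon 2 UUU (Phe): third position 2-fold.
Codon 3 GAG (Glu): third position 2-fold.
Codon 4 UGU (Cys): third position 2-fold.
Codon 5 CAA (Gln): third position 2-fold.
Codon 6 CUG (Leu): third position 4-fold.
Codon 7 UUC (Phe): third position 2-fold.
Four-fold degenerate third positions: 1.

1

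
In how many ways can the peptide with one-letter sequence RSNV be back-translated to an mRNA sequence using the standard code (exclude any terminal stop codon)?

Arg: 6 codons.
Ser: 6 codons.
Asn: 2 codons.
Val: 4 codons.
6 × 6 × 2 × 4 = 288.

288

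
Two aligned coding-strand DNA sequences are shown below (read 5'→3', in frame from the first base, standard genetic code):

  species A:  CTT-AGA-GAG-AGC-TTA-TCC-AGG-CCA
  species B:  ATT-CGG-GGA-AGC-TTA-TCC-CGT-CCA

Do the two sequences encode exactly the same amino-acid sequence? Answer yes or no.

Codon 1: CTT Leu / ATT Ile — nonsynonymous.
Codon 2: AGA Arg / CGG Arg — synonymous.
Codon 3: GAG Glu / GGA Gly — nonsynonymous.
Codon 4: AGC Ser / AGC Ser — identical.
Codon 5: TTA Leu / TTA Leu — identical.
Codon 6: TCC Ser / TCC Ser — identical.
Codon 7: AGG Arg / CGT Arg — synonymous.
Codon 8: CCA Pro / CCA Pro — identical.
Nonsynonymous differences: 2 → different protein.

no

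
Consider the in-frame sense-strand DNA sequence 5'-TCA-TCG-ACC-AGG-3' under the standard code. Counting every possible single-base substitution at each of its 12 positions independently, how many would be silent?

Codon 1 (TCA, Ser): 3 synonymous substitutions.
Codon 2 (TCG, Ser): 3 synonymous substitutions.
Codon 3 (ACC, Thr): 3 synonymous substitutions.
Codon 4 (AGG, Arg): 2 synonymous substitutions.
Total: 3 + 3 + 3 + 2 = 11.

11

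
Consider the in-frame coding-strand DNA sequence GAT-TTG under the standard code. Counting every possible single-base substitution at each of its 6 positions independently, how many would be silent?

Codon 1 (GAT, Asp): 1 synonymous substitution.
Codon 2 (TTG, Leu): 2 synonymous substitutions.
Total: 1 + 2 = 3.

3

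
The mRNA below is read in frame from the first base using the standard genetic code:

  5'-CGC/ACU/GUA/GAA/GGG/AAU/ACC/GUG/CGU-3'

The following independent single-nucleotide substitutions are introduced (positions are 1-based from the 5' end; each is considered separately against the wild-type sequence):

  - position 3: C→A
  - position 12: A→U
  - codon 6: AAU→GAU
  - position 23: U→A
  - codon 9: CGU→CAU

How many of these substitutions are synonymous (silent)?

1

Codon 1: CGC (Arg) → CGA (Arg) — synonymous.
Codon 4: GAA (Glu) → GAU (Asp) — missense.
Codon 6: AAU (Asn) → GAU (Asp) — missense.
Codon 8: GUG (Val) → GAG (Glu) — missense.
Codon 9: CGU (Arg) → CAU (His) — missense.
Synonymous: 1 of 5.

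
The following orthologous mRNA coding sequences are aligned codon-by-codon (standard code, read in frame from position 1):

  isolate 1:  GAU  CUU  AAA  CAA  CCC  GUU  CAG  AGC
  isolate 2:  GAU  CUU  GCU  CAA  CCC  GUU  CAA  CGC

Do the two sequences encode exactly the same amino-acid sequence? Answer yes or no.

Codon 1: GAU Asp / GAU Asp — identical.
Codon 2: CUU Leu / CUU Leu — identical.
Codon 3: AAA Lys / GCU Ala — nonsynonymous.
Codon 4: CAA Gln / CAA Gln — identical.
Codon 5: CCC Pro / CCC Pro — identical.
Codon 6: GUU Val / GUU Val — identical.
Codon 7: CAG Gln / CAA Gln — synonymous.
Codon 8: AGC Ser / CGC Arg — nonsynonymous.
Nonsynonymous differences: 2 → different protein.

no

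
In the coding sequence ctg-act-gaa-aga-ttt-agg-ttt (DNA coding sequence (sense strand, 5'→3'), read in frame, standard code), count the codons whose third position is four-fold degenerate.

2

Codon 1 CTG (Leu): third position 4-fold.
Codon 2 ACT (Thr): third position 4-fold.
Codon 3 GAA (Glu): third position 2-fold.
Codon 4 AGA (Arg): third position 2-fold.
Codon 5 TTT (Phe): third position 2-fold.
Codon 6 AGG (Arg): third position 2-fold.
Codon 7 TTT (Phe): third position 2-fold.
Four-fold degenerate third positions: 2.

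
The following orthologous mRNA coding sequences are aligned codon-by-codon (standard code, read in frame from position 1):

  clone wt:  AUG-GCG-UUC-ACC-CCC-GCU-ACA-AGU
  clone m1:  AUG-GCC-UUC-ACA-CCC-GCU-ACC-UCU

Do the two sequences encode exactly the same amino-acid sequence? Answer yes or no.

yes

Codon 1: AUG Met / AUG Met — identical.
Codon 2: GCG Ala / GCC Ala — synonymous.
Codon 3: UUC Phe / UUC Phe — identical.
Codon 4: ACC Thr / ACA Thr — synonymous.
Codon 5: CCC Pro / CCC Pro — identical.
Codon 6: GCU Ala / GCU Ala — identical.
Codon 7: ACA Thr / ACC Thr — synonymous.
Codon 8: AGU Ser / UCU Ser — synonymous.
Nonsynonymous differences: 0 → same protein.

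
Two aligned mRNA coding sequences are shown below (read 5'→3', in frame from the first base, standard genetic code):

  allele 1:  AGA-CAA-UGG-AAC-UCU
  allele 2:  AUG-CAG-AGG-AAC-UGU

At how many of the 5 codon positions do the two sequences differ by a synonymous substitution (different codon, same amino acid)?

Codon 1: AGA Arg / AUG Met — nonsynonymous.
Codon 2: CAA Gln / CAG Gln — synonymous.
Codon 3: UGG Trp / AGG Arg — nonsynonymous.
Codon 4: AAC Asn / AAC Asn — identical.
Codon 5: UCU Ser / UGU Cys — nonsynonymous.
Synonymous differences: 1.

1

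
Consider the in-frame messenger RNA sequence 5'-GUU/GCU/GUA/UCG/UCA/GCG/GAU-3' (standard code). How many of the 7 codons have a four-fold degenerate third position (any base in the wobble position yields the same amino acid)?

6

Codon 1 GUU (Val): third position 4-fold.
Codon 2 GCU (Ala): third position 4-fold.
Codon 3 GUA (Val): third position 4-fold.
Codon 4 UCG (Ser): third position 4-fold.
Codon 5 UCA (Ser): third position 4-fold.
Codon 6 GCG (Ala): third position 4-fold.
Codon 7 GAU (Asp): third position 2-fold.
Four-fold degenerate third positions: 6.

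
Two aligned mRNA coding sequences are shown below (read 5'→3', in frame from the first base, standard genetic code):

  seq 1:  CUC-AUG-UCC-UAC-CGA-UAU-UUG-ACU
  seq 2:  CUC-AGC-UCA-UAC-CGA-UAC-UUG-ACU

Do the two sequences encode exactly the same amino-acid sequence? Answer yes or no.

no

Codon 1: CUC Leu / CUC Leu — identical.
Codon 2: AUG Met / AGC Ser — nonsynonymous.
Codon 3: UCC Ser / UCA Ser — synonymous.
Codon 4: UAC Tyr / UAC Tyr — identical.
Codon 5: CGA Arg / CGA Arg — identical.
Codon 6: UAU Tyr / UAC Tyr — synonymous.
Codon 7: UUG Leu / UUG Leu — identical.
Codon 8: ACU Thr / ACU Thr — identical.
Nonsynonymous differences: 1 → different protein.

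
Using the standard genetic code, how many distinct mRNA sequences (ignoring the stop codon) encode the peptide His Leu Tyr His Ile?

144

His: 2 codons.
Leu: 6 codons.
Tyr: 2 codons.
His: 2 codons.
Ile: 3 codons.
2 × 6 × 2 × 2 × 3 = 144.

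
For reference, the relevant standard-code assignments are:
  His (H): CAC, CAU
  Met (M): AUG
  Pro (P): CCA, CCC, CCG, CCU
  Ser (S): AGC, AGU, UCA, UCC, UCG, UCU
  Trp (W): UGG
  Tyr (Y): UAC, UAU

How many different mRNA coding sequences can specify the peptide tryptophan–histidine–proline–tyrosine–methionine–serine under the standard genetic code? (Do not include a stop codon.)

Trp: 1 codon.
His: 2 codons.
Pro: 4 codons.
Tyr: 2 codons.
Met: 1 codon.
Ser: 6 codons.
1 × 2 × 4 × 2 × 1 × 6 = 96.

96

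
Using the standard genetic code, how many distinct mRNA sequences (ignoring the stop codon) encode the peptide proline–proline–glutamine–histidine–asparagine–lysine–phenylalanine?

Pro: 4 codons.
Pro: 4 codons.
Gln: 2 codons.
His: 2 codons.
Asn: 2 codons.
Lys: 2 codons.
Phe: 2 codons.
4 × 4 × 2 × 2 × 2 × 2 × 2 = 512.

512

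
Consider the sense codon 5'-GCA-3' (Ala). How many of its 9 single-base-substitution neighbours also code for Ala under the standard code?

Position 1: none → 0 synonymous.
Position 2: none → 0 synonymous.
Position 3: GCT, GCC, GCG → 3 synonymous.
Total: 0 + 0 + 3 = 3.

3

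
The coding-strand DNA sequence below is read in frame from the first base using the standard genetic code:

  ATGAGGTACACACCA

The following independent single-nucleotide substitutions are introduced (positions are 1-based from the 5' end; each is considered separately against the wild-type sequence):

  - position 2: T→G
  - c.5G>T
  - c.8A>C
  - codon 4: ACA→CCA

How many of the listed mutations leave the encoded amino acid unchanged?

0

Codon 1: ATG (Met) → AGG (Arg) — missense.
Codon 2: AGG (Arg) → ATG (Met) — missense.
Codon 3: TAC (Tyr) → TCC (Ser) — missense.
Codon 4: ACA (Thr) → CCA (Pro) — missense.
Synonymous: 0 of 4.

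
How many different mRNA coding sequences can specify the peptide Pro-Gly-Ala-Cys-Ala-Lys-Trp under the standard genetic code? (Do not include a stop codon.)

Pro: 4 codons.
Gly: 4 codons.
Ala: 4 codons.
Cys: 2 codons.
Ala: 4 codons.
Lys: 2 codons.
Trp: 1 codon.
4 × 4 × 4 × 2 × 4 × 2 × 1 = 1024.

1024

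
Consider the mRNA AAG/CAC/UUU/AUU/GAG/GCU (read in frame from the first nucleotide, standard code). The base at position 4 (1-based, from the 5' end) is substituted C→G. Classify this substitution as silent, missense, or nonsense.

Position 4 falls in codon 2: CAC → His.
After the substitution the codon is GAC → Asp.
His ≠ Asp, so this is a missense mutation.

missense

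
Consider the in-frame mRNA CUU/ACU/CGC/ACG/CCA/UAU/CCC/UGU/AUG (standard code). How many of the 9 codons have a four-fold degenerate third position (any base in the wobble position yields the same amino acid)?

6

Codon 1 CUU (Leu): third position 4-fold.
Codon 2 ACU (Thr): third position 4-fold.
Codon 3 CGC (Arg): third position 4-fold.
Codon 4 ACG (Thr): third position 4-fold.
Codon 5 CCA (Pro): third position 4-fold.
Codon 6 UAU (Tyr): third position 2-fold.
Codon 7 CCC (Pro): third position 4-fold.
Codon 8 UGU (Cys): third position 2-fold.
Codon 9 AUG (Met): third position 1-fold.
Four-fold degenerate third positions: 6.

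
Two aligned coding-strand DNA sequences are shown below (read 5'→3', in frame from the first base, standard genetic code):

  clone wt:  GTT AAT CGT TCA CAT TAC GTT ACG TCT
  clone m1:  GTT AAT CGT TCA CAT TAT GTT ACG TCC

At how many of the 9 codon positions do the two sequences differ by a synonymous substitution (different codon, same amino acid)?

2

Codon 1: GTT Val / GTT Val — identical.
Codon 2: AAT Asn / AAT Asn — identical.
Codon 3: CGT Arg / CGT Arg — identical.
Codon 4: TCA Ser / TCA Ser — identical.
Codon 5: CAT His / CAT His — identical.
Codon 6: TAC Tyr / TAT Tyr — synonymous.
Codon 7: GTT Val / GTT Val — identical.
Codon 8: ACG Thr / ACG Thr — identical.
Codon 9: TCT Ser / TCC Ser — synonymous.
Synonymous differences: 2.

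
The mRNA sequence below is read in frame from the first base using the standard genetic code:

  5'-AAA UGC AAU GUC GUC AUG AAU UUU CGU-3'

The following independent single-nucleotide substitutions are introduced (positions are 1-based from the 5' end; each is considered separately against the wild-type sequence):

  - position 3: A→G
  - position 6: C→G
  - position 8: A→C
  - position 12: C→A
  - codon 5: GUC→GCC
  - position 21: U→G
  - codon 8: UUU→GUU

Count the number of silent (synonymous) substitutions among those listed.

2

Codon 1: AAA (Lys) → AAG (Lys) — synonymous.
Codon 2: UGC (Cys) → UGG (Trp) — missense.
Codon 3: AAU (Asn) → ACU (Thr) — missense.
Codon 4: GUC (Val) → GUA (Val) — synonymous.
Codon 5: GUC (Val) → GCC (Ala) — missense.
Codon 7: AAU (Asn) → AAG (Lys) — missense.
Codon 8: UUU (Phe) → GUU (Val) — missense.
Synonymous: 2 of 7.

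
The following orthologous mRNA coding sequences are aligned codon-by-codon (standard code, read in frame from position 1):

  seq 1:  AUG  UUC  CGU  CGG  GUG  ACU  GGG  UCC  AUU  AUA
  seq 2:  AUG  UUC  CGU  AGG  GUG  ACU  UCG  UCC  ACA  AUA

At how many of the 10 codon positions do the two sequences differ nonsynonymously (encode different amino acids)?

Codon 1: AUG Met / AUG Met — identical.
Codon 2: UUC Phe / UUC Phe — identical.
Codon 3: CGU Arg / CGU Arg — identical.
Codon 4: CGG Arg / AGG Arg — synonymous.
Codon 5: GUG Val / GUG Val — identical.
Codon 6: ACU Thr / ACU Thr — identical.
Codon 7: GGG Gly / UCG Ser — nonsynonymous.
Codon 8: UCC Ser / UCC Ser — identical.
Codon 9: AUU Ile / ACA Thr — nonsynonymous.
Codon 10: AUA Ile / AUA Ile — identical.
Nonsynonymous differences: 2.

2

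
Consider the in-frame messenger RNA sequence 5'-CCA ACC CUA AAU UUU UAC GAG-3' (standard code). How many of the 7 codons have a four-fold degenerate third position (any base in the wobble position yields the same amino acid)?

3

Codon 1 CCA (Pro): third position 4-fold.
Codon 2 ACC (Thr): third position 4-fold.
Codon 3 CUA (Leu): third position 4-fold.
Codon 4 AAU (Asn): third position 2-fold.
Codon 5 UUU (Phe): third position 2-fold.
Codon 6 UAC (Tyr): third position 2-fold.
Codon 7 GAG (Glu): third position 2-fold.
Four-fold degenerate third positions: 3.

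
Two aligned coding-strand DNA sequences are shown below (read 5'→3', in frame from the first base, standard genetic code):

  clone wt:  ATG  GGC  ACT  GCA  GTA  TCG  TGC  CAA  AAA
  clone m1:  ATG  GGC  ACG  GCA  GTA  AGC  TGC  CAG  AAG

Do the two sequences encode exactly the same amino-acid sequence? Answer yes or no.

yes

Codon 1: ATG Met / ATG Met — identical.
Codon 2: GGC Gly / GGC Gly — identical.
Codon 3: ACT Thr / ACG Thr — synonymous.
Codon 4: GCA Ala / GCA Ala — identical.
Codon 5: GTA Val / GTA Val — identical.
Codon 6: TCG Ser / AGC Ser — synonymous.
Codon 7: TGC Cys / TGC Cys — identical.
Codon 8: CAA Gln / CAG Gln — synonymous.
Codon 9: AAA Lys / AAG Lys — synonymous.
Nonsynonymous differences: 0 → same protein.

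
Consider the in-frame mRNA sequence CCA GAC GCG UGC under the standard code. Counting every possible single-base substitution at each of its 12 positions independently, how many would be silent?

Codon 1 (CCA, Pro): 3 synonymous substitutions.
Codon 2 (GAC, Asp): 1 synonymous substitution.
Codon 3 (GCG, Ala): 3 synonymous substitutions.
Codon 4 (UGC, Cys): 1 synonymous substitution.
Total: 3 + 1 + 3 + 1 = 8.

8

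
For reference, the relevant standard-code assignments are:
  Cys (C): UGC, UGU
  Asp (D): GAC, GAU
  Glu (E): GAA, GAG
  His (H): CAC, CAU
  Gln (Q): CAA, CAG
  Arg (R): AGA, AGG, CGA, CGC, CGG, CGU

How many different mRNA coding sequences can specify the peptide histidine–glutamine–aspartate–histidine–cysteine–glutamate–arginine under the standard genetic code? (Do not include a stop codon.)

His: 2 codons.
Gln: 2 codons.
Asp: 2 codons.
His: 2 codons.
Cys: 2 codons.
Glu: 2 codons.
Arg: 6 codons.
2 × 2 × 2 × 2 × 2 × 2 × 6 = 384.

384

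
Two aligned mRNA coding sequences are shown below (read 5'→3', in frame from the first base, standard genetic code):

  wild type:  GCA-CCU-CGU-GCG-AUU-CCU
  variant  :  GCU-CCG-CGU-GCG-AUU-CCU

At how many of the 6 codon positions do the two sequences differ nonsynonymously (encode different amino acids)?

0

Codon 1: GCA Ala / GCU Ala — synonymous.
Codon 2: CCU Pro / CCG Pro — synonymous.
Codon 3: CGU Arg / CGU Arg — identical.
Codon 4: GCG Ala / GCG Ala — identical.
Codon 5: AUU Ile / AUU Ile — identical.
Codon 6: CCU Pro / CCU Pro — identical.
Nonsynonymous differences: 0.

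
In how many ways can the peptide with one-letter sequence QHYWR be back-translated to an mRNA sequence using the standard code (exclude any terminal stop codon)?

Gln: 2 codons.
His: 2 codons.
Tyr: 2 codons.
Trp: 1 codon.
Arg: 6 codons.
2 × 2 × 2 × 1 × 6 = 48.

48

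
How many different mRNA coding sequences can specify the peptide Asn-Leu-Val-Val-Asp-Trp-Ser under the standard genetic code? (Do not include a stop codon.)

2304

Asn: 2 codons.
Leu: 6 codons.
Val: 4 codons.
Val: 4 codons.
Asp: 2 codons.
Trp: 1 codon.
Ser: 6 codons.
2 × 6 × 4 × 4 × 2 × 1 × 6 = 2304.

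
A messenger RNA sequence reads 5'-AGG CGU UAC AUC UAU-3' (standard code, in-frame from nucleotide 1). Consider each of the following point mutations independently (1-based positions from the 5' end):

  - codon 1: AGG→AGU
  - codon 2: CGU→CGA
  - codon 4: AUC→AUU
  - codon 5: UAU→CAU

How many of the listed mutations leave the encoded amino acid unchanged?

2

Codon 1: AGG (Arg) → AGU (Ser) — missense.
Codon 2: CGU (Arg) → CGA (Arg) — synonymous.
Codon 4: AUC (Ile) → AUU (Ile) — synonymous.
Codon 5: UAU (Tyr) → CAU (His) — missense.
Synonymous: 2 of 4.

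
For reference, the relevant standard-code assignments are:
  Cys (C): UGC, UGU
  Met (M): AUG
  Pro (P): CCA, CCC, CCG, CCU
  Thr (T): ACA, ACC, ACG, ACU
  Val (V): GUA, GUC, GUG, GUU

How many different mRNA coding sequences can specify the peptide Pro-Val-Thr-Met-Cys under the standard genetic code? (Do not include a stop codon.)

Pro: 4 codons.
Val: 4 codons.
Thr: 4 codons.
Met: 1 codon.
Cys: 2 codons.
4 × 4 × 4 × 1 × 2 = 128.

128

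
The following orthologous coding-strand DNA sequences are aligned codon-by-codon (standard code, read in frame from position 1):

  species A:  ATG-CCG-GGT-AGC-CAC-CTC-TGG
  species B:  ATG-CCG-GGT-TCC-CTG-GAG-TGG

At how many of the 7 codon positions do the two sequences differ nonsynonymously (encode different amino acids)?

Codon 1: ATG Met / ATG Met — identical.
Codon 2: CCG Pro / CCG Pro — identical.
Codon 3: GGT Gly / GGT Gly — identical.
Codon 4: AGC Ser / TCC Ser — synonymous.
Codon 5: CAC His / CTG Leu — nonsynonymous.
Codon 6: CTC Leu / GAG Glu — nonsynonymous.
Codon 7: TGG Trp / TGG Trp — identical.
Nonsynonymous differences: 2.

2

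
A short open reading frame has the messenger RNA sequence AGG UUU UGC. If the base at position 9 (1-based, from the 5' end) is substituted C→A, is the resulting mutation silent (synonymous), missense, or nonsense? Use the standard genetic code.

Position 9 falls in codon 3: UGC → Cys.
After the substitution the codon is UGA → Stop.
The new codon is a stop codon, so this is a nonsense mutation.

nonsense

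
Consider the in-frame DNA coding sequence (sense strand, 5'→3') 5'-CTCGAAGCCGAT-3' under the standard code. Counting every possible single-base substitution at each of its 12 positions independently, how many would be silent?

Codon 1 (CTC, Leu): 3 synonymous substitutions.
Codon 2 (GAA, Glu): 1 synonymous substitution.
Codon 3 (GCC, Ala): 3 synonymous substitutions.
Codon 4 (GAT, Asp): 1 synonymous substitution.
Total: 3 + 1 + 3 + 1 = 8.

8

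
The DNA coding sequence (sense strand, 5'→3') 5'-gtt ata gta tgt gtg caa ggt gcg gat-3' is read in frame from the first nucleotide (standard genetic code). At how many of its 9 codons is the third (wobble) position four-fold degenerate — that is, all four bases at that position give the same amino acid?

Codon 1 GTT (Val): third position 4-fold.
Codon 2 ATA (Ile): third position 3-fold.
Codon 3 GTA (Val): third position 4-fold.
Codon 4 TGT (Cys): third position 2-fold.
Codon 5 GTG (Val): third position 4-fold.
Codon 6 CAA (Gln): third position 2-fold.
Codon 7 GGT (Gly): third position 4-fold.
Codon 8 GCG (Ala): third position 4-fold.
Codon 9 GAT (Asp): third position 2-fold.
Four-fold degenerate third positions: 5.

5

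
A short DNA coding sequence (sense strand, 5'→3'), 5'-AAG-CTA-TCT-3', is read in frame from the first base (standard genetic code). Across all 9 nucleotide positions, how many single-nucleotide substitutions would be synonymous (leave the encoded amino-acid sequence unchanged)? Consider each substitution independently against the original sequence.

8

Codon 1 (AAG, Lys): 1 synonymous substitution.
Codon 2 (CTA, Leu): 4 synonymous substitutions.
Codon 3 (TCT, Ser): 3 synonymous substitutions.
Total: 1 + 4 + 3 = 8.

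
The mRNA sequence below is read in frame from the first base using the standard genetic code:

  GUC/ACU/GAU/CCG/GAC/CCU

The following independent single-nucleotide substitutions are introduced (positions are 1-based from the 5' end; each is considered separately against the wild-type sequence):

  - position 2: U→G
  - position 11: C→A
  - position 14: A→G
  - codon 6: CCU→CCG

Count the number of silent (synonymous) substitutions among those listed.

Codon 1: GUC (Val) → GGC (Gly) — missense.
Codon 4: CCG (Pro) → CAG (Gln) — missense.
Codon 5: GAC (Asp) → GGC (Gly) — missense.
Codon 6: CCU (Pro) → CCG (Pro) — synonymous.
Synonymous: 1 of 4.

1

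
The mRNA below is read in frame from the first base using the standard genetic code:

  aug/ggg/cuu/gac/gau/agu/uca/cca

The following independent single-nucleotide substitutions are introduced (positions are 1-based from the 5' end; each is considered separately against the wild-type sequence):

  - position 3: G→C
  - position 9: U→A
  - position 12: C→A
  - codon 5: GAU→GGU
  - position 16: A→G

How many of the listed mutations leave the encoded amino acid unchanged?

Codon 1: AUG (Met) → AUC (Ile) — missense.
Codon 3: CUU (Leu) → CUA (Leu) — synonymous.
Codon 4: GAC (Asp) → GAA (Glu) — missense.
Codon 5: GAU (Asp) → GGU (Gly) — missense.
Codon 6: AGU (Ser) → GGU (Gly) — missense.
Synonymous: 1 of 5.

1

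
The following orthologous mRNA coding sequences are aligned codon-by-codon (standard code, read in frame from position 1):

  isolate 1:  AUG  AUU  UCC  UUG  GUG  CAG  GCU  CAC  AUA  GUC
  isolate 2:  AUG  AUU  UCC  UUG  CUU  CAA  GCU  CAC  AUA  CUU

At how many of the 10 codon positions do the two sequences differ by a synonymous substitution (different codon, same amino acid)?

1

Codon 1: AUG Met / AUG Met — identical.
Codon 2: AUU Ile / AUU Ile — identical.
Codon 3: UCC Ser / UCC Ser — identical.
Codon 4: UUG Leu / UUG Leu — identical.
Codon 5: GUG Val / CUU Leu — nonsynonymous.
Codon 6: CAG Gln / CAA Gln — synonymous.
Codon 7: GCU Ala / GCU Ala — identical.
Codon 8: CAC His / CAC His — identical.
Codon 9: AUA Ile / AUA Ile — identical.
Codon 10: GUC Val / CUU Leu — nonsynonymous.
Synonymous differences: 1.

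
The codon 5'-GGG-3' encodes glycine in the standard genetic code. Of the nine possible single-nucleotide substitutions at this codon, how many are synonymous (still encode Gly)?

3

Position 1: none → 0 synonymous.
Position 2: none → 0 synonymous.
Position 3: GGU, GGC, GGA → 3 synonymous.
Total: 0 + 0 + 3 = 3.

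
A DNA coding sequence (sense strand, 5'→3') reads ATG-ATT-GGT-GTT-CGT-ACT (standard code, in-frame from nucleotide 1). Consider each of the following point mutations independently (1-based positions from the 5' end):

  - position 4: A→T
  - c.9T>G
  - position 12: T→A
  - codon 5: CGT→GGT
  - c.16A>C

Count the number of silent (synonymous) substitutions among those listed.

Codon 2: ATT (Ile) → TTT (Phe) — missense.
Codon 3: GGT (Gly) → GGG (Gly) — synonymous.
Codon 4: GTT (Val) → GTA (Val) — synonymous.
Codon 5: CGT (Arg) → GGT (Gly) — missense.
Codon 6: ACT (Thr) → CCT (Pro) — missense.
Synonymous: 2 of 5.

2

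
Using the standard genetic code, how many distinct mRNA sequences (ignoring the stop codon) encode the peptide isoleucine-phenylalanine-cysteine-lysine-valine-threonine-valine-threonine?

6144

Ile: 3 codons.
Phe: 2 codons.
Cys: 2 codons.
Lys: 2 codons.
Val: 4 codons.
Thr: 4 codons.
Val: 4 codons.
Thr: 4 codons.
3 × 2 × 2 × 2 × 4 × 4 × 4 × 4 = 6144.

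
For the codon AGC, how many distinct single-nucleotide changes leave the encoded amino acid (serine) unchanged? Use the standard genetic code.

Position 1: none → 0 synonymous.
Position 2: none → 0 synonymous.
Position 3: AGU → 1 synonymous.
Total: 0 + 0 + 1 = 1.

1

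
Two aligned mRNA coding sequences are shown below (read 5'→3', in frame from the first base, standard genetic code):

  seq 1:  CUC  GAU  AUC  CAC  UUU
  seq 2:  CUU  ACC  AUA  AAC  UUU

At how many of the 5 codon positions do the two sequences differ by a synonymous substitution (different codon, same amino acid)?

Codon 1: CUC Leu / CUU Leu — synonymous.
Codon 2: GAU Asp / ACC Thr — nonsynonymous.
Codon 3: AUC Ile / AUA Ile — synonymous.
Codon 4: CAC His / AAC Asn — nonsynonymous.
Codon 5: UUU Phe / UUU Phe — identical.
Synonymous differences: 2.

2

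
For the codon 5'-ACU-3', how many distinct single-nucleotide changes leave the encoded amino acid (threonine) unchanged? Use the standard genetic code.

3

Position 1: none → 0 synonymous.
Position 2: none → 0 synonymous.
Position 3: ACC, ACA, ACG → 3 synonymous.
Total: 0 + 0 + 3 = 3.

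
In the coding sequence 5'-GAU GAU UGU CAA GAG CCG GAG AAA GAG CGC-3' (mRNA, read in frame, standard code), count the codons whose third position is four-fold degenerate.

2

Codon 1 GAU (Asp): third position 2-fold.
Codon 2 GAU (Asp): third position 2-fold.
Codon 3 UGU (Cys): third position 2-fold.
Codon 4 CAA (Gln): third position 2-fold.
Codon 5 GAG (Glu): third position 2-fold.
Codon 6 CCG (Pro): third position 4-fold.
Codon 7 GAG (Glu): third position 2-fold.
Codon 8 AAA (Lys): third position 2-fold.
Codon 9 GAG (Glu): third position 2-fold.
Codon 10 CGC (Arg): third position 4-fold.
Four-fold degenerate third positions: 2.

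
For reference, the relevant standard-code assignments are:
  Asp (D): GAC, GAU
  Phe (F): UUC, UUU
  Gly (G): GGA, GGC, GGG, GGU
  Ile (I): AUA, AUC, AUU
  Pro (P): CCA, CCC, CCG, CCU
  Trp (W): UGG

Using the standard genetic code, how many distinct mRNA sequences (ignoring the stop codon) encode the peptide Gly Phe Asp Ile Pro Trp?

Gly: 4 codons.
Phe: 2 codons.
Asp: 2 codons.
Ile: 3 codons.
Pro: 4 codons.
Trp: 1 codon.
4 × 2 × 2 × 3 × 4 × 1 = 192.

192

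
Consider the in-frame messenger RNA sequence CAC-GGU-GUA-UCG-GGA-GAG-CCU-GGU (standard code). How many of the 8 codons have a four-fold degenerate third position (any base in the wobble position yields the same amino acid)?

6

Codon 1 CAC (His): third position 2-fold.
Codon 2 GGU (Gly): third position 4-fold.
Codon 3 GUA (Val): third position 4-fold.
Codon 4 UCG (Ser): third position 4-fold.
Codon 5 GGA (Gly): third position 4-fold.
Codon 6 GAG (Glu): third position 2-fold.
Codon 7 CCU (Pro): third position 4-fold.
Codon 8 GGU (Gly): third position 4-fold.
Four-fold degenerate third positions: 6.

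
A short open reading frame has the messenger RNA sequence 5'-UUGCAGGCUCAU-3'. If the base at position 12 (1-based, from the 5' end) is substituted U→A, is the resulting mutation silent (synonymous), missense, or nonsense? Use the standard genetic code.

Position 12 falls in codon 4: CAU → His.
After the substitution the codon is CAA → Gln.
His ≠ Gln, so this is a missense mutation.

missense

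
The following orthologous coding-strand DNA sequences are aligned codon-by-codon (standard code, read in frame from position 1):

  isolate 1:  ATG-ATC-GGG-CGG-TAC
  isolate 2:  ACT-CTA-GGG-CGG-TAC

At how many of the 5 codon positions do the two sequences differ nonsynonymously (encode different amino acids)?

Codon 1: ATG Met / ACT Thr — nonsynonymous.
Codon 2: ATC Ile / CTA Leu — nonsynonymous.
Codon 3: GGG Gly / GGG Gly — identical.
Codon 4: CGG Arg / CGG Arg — identical.
Codon 5: TAC Tyr / TAC Tyr — identical.
Nonsynonymous differences: 2.

2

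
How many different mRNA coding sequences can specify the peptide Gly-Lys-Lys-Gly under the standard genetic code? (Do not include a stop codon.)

64

Gly: 4 codons.
Lys: 2 codons.
Lys: 2 codons.
Gly: 4 codons.
4 × 2 × 2 × 4 = 64.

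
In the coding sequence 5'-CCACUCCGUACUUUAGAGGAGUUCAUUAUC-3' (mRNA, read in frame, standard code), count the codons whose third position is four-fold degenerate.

Codon 1 CCA (Pro): third position 4-fold.
Codon 2 CUC (Leu): third position 4-fold.
Codon 3 CGU (Arg): third position 4-fold.
Codon 4 ACU (Thr): third position 4-fold.
Codon 5 UUA (Leu): third position 2-fold.
Codon 6 GAG (Glu): third position 2-fold.
Codon 7 GAG (Glu): third position 2-fold.
Codon 8 UUC (Phe): third position 2-fold.
Codon 9 AUU (Ile): third position 3-fold.
Codon 10 AUC (Ile): third position 3-fold.
Four-fold degenerate third positions: 4.

4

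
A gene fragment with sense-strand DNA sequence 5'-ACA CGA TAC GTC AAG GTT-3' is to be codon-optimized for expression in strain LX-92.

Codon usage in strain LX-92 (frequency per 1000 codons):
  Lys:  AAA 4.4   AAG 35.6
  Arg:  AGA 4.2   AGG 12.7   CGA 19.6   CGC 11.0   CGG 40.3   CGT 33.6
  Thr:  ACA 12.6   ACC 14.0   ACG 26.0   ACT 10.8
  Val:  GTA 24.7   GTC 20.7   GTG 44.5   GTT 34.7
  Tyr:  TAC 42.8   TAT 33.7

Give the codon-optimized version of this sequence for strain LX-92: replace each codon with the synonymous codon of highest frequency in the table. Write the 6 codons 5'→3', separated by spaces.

Codon 1 (Thr): best is ACG at 26.0.
Codon 2 (Arg): best is CGG at 40.3.
Codon 3 (Tyr): best is TAC at 42.8.
Codon 4 (Val): best is GTG at 44.5.
Codon 5 (Lys): best is AAG at 35.6.
Codon 6 (Val): best is GTG at 44.5.

ACG CGG TAC GTG AAG GTG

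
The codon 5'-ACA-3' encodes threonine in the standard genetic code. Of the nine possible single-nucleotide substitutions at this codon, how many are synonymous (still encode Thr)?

3

Position 1: none → 0 synonymous.
Position 2: none → 0 synonymous.
Position 3: ACU, ACC, ACG → 3 synonymous.
Total: 0 + 0 + 3 = 3.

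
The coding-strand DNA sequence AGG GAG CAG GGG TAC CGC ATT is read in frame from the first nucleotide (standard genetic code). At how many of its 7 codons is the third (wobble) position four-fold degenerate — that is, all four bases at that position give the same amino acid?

Codon 1 AGG (Arg): third position 2-fold.
Codon 2 GAG (Glu): third position 2-fold.
Codon 3 CAG (Gln): third position 2-fold.
Codon 4 GGG (Gly): third position 4-fold.
Codon 5 TAC (Tyr): third position 2-fold.
Codon 6 CGC (Arg): third position 4-fold.
Codon 7 ATT (Ile): third position 3-fold.
Four-fold degenerate third positions: 2.

2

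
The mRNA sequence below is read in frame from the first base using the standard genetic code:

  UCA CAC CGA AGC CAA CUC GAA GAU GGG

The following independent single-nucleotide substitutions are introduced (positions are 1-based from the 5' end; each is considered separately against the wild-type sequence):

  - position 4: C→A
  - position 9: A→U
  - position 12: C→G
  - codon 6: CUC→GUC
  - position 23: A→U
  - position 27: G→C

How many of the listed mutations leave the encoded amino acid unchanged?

2

Codon 2: CAC (His) → AAC (Asn) — missense.
Codon 3: CGA (Arg) → CGU (Arg) — synonymous.
Codon 4: AGC (Ser) → AGG (Arg) — missense.
Codon 6: CUC (Leu) → GUC (Val) — missense.
Codon 8: GAU (Asp) → GUU (Val) — missense.
Codon 9: GGG (Gly) → GGC (Gly) — synonymous.
Synonymous: 2 of 6.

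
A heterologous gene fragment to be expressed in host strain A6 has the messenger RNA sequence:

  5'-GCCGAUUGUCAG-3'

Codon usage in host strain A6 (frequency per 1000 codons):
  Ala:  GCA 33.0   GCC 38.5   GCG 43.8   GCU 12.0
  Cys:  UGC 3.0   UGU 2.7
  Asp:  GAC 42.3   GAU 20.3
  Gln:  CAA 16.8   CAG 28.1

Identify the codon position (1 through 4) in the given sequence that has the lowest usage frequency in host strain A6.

3

Codon 1 GCC (Ala): 38.5 per 1000.
Codon 2 GAU (Asp): 20.3 per 1000.
Codon 3 UGU (Cys): 2.7 per 1000.
Codon 4 CAG (Gln): 28.1 per 1000.
Lowest frequency is 2.7 at codon 3.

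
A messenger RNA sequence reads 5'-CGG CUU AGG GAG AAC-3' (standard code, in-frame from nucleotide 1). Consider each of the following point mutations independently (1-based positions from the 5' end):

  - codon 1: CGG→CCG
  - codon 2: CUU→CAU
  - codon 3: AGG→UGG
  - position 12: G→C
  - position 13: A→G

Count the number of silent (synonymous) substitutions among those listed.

0

Codon 1: CGG (Arg) → CCG (Pro) — missense.
Codon 2: CUU (Leu) → CAU (His) — missense.
Codon 3: AGG (Arg) → UGG (Trp) — missense.
Codon 4: GAG (Glu) → GAC (Asp) — missense.
Codon 5: AAC (Asn) → GAC (Asp) — missense.
Synonymous: 0 of 5.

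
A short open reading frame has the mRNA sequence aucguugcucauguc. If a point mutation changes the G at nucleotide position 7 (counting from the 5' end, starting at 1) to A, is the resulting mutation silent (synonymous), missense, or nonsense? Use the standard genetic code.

Position 7 falls in codon 3: GCU → Ala.
After the substitution the codon is ACU → Thr.
Ala ≠ Thr, so this is a missense mutation.

missense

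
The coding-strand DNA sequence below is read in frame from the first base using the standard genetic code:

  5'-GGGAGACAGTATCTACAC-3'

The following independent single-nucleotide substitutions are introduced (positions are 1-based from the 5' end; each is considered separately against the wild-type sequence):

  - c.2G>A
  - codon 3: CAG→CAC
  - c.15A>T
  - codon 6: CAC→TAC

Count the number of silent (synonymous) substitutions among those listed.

Codon 1: GGG (Gly) → GAG (Glu) — missense.
Codon 3: CAG (Gln) → CAC (His) — missense.
Codon 5: CTA (Leu) → CTT (Leu) — synonymous.
Codon 6: CAC (His) → TAC (Tyr) — missense.
Synonymous: 1 of 4.

1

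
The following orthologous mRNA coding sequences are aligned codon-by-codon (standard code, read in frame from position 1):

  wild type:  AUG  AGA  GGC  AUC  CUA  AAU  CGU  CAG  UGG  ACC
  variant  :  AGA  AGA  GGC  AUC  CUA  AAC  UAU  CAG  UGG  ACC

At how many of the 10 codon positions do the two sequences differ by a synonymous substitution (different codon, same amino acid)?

1

Codon 1: AUG Met / AGA Arg — nonsynonymous.
Codon 2: AGA Arg / AGA Arg — identical.
Codon 3: GGC Gly / GGC Gly — identical.
Codon 4: AUC Ile / AUC Ile — identical.
Codon 5: CUA Leu / CUA Leu — identical.
Codon 6: AAU Asn / AAC Asn — synonymous.
Codon 7: CGU Arg / UAU Tyr — nonsynonymous.
Codon 8: CAG Gln / CAG Gln — identical.
Codon 9: UGG Trp / UGG Trp — identical.
Codon 10: ACC Thr / ACC Thr — identical.
Synonymous differences: 1.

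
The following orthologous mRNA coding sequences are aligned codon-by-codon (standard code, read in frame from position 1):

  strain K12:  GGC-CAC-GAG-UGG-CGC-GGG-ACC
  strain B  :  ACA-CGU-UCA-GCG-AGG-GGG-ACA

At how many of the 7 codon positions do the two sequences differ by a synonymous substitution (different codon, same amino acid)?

Codon 1: GGC Gly / ACA Thr — nonsynonymous.
Codon 2: CAC His / CGU Arg — nonsynonymous.
Codon 3: GAG Glu / UCA Ser — nonsynonymous.
Codon 4: UGG Trp / GCG Ala — nonsynonymous.
Codon 5: CGC Arg / AGG Arg — synonymous.
Codon 6: GGG Gly / GGG Gly — identical.
Codon 7: ACC Thr / ACA Thr — synonymous.
Synonymous differences: 2.

2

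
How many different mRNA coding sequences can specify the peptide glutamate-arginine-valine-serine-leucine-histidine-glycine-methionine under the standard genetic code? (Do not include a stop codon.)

13824

Glu: 2 codons.
Arg: 6 codons.
Val: 4 codons.
Ser: 6 codons.
Leu: 6 codons.
His: 2 codons.
Gly: 4 codons.
Met: 1 codon.
2 × 6 × 4 × 6 × 6 × 2 × 4 × 1 = 13824.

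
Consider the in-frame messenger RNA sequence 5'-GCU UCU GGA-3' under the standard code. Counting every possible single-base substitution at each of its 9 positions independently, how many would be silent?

Codon 1 (GCU, Ala): 3 synonymous substitutions.
Codon 2 (UCU, Ser): 3 synonymous substitutions.
Codon 3 (GGA, Gly): 3 synonymous substitutions.
Total: 3 + 3 + 3 = 9.

9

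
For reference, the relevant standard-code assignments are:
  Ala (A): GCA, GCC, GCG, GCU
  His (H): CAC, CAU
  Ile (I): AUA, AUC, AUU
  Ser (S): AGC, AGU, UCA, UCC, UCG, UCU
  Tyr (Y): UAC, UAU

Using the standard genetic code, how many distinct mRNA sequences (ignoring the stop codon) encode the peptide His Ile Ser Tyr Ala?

His: 2 codons.
Ile: 3 codons.
Ser: 6 codons.
Tyr: 2 codons.
Ala: 4 codons.
2 × 3 × 6 × 2 × 4 = 288.

288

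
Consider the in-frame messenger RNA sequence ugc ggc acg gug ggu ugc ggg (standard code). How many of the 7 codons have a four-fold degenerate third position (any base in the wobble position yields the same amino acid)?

5

Codon 1 UGC (Cys): third position 2-fold.
Codon 2 GGC (Gly): third position 4-fold.
Codon 3 ACG (Thr): third position 4-fold.
Codon 4 GUG (Val): third position 4-fold.
Codon 5 GGU (Gly): third position 4-fold.
Codon 6 UGC (Cys): third position 2-fold.
Codon 7 GGG (Gly): third position 4-fold.
Four-fold degenerate third positions: 5.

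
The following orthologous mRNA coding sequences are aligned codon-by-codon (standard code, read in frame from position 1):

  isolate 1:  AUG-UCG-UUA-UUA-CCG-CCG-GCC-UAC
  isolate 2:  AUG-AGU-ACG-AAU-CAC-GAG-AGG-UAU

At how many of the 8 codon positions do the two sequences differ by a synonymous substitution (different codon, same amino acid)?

2

Codon 1: AUG Met / AUG Met — identical.
Codon 2: UCG Ser / AGU Ser — synonymous.
Codon 3: UUA Leu / ACG Thr — nonsynonymous.
Codon 4: UUA Leu / AAU Asn — nonsynonymous.
Codon 5: CCG Pro / CAC His — nonsynonymous.
Codon 6: CCG Pro / GAG Glu — nonsynonymous.
Codon 7: GCC Ala / AGG Arg — nonsynonymous.
Codon 8: UAC Tyr / UAU Tyr — synonymous.
Synonymous differences: 2.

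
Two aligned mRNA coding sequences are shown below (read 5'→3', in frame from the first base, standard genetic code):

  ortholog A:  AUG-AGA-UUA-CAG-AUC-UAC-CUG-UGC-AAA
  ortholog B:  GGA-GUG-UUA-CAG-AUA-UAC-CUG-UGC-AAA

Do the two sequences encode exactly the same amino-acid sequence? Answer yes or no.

Codon 1: AUG Met / GGA Gly — nonsynonymous.
Codon 2: AGA Arg / GUG Val — nonsynonymous.
Codon 3: UUA Leu / UUA Leu — identical.
Codon 4: CAG Gln / CAG Gln — identical.
Codon 5: AUC Ile / AUA Ile — synonymous.
Codon 6: UAC Tyr / UAC Tyr — identical.
Codon 7: CUG Leu / CUG Leu — identical.
Codon 8: UGC Cys / UGC Cys — identical.
Codon 9: AAA Lys / AAA Lys — identical.
Nonsynonymous differences: 2 → different protein.

no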